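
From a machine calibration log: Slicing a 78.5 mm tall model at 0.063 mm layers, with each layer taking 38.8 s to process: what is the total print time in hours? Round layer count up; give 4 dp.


Layers = ceil(78.5/0.063) = 1247
t = 1247 * 38.8 / 3600 = 13.4399 hrs


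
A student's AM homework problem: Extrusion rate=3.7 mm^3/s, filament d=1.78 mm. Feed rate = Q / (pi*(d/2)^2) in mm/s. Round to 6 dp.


A = pi*(1.78/2)^2 = 2.488456
v = 3.7 / 2.488456 = 1.486866 mm/s


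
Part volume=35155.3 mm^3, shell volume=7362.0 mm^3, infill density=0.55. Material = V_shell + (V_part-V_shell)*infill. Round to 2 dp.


V_infill = (35155.3 - 7362.0) * 0.55 = 15286.32
V_total = 7362.0 + 15286.32 = 22648.32 mm^3


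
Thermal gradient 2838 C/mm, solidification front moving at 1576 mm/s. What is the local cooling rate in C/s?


CR = 2838 * 1576 = 4472688 C/s


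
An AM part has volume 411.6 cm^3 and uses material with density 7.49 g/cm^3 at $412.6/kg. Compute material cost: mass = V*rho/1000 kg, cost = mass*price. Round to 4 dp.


Mass = 411.6*7.49/1000 = 3.082884 kg
Cost = 3.082884 * 412.6 = 1271.9979 $


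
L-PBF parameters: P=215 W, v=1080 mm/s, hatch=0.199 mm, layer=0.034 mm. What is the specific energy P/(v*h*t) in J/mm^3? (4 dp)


Build rate = 1080 * 0.199 * 0.034 = 7.30728 mm^3/s
SE = 215 / 7.30728 = 29.4227 J/mm^3


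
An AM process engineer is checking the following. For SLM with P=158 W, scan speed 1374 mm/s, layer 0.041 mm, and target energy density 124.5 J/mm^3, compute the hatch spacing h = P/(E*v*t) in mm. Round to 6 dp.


h = 158 / (124.5*1374*0.041) = 0.022528 mm


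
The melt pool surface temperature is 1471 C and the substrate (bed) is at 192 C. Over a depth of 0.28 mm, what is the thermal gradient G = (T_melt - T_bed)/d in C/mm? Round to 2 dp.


G = (1471-192)/0.28 = 4567.86 C/mm


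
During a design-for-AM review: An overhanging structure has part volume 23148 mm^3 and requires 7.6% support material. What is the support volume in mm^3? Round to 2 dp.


V_support = 23148 * 0.076 = 1759.25 mm^3


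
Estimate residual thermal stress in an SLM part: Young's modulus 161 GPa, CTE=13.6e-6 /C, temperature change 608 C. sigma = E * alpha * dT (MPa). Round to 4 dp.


sigma = 161*1000 * 13.6e-6 * 608 = 1331.2768 MPa


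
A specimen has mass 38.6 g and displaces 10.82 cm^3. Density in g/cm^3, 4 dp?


rho = 38.6 / 10.82 = 3.5675 g/cm^3


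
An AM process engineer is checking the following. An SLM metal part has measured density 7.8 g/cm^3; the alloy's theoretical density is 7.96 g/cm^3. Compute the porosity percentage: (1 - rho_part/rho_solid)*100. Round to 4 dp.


Porosity = (1-7.8/7.96)*100 = 2.0101 %


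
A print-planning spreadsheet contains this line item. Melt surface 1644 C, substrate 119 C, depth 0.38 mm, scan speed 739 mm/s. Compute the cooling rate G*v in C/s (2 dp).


G = (1644-119)/0.38 = 4013.15789474 C/mm
CR = 4013.15789474 * 739 = 2965723.68 C/s


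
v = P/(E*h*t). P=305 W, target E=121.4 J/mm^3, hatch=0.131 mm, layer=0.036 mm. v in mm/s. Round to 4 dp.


v = 305 / (121.4*0.131*0.036) = 532.7302 mm/s


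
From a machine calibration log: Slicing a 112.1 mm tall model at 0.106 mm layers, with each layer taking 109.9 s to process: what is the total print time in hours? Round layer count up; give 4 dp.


Layers = ceil(112.1/0.106) = 1058
t = 1058 * 109.9 / 3600 = 32.2984 hrs


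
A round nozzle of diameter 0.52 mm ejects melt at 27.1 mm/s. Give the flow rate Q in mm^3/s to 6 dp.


A = pi*(0.52/2)^2 = 0.21237166 mm^2
Q = 0.21237166 * 27.1 = 5.755272 mm^3/s


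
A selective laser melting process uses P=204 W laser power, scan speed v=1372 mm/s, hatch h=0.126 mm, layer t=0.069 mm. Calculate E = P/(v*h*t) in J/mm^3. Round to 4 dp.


E = 204 / (1372*0.126*0.069) = 17.1024 J/mm^3


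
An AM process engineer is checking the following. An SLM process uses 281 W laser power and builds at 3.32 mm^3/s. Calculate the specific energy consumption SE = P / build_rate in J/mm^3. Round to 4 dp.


SE = 281 / 3.32 = 84.6386 J/mm^3


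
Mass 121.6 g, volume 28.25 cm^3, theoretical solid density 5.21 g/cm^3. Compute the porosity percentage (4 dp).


rho_part = 121.6 / 28.25 = 4.30442478 g/cm^3
Porosity = (1 - 4.30442478/5.21)*100 = 17.3815 %


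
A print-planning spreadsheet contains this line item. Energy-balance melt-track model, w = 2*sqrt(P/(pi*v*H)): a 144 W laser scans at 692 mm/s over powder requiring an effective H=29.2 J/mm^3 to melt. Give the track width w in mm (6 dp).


w = 2*sqrt(144/(pi*692*29.2)) = 0.095256 mm


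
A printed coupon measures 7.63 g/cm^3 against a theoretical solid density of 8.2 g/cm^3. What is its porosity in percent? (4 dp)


Porosity = (1-7.63/8.2)*100 = 6.9512 %


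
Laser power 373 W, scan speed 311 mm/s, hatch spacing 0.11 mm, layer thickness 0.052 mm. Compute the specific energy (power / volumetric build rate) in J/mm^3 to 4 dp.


Build rate = 311 * 0.11 * 0.052 = 1.77892 mm^3/s
SE = 373 / 1.77892 = 209.6778 J/mm^3


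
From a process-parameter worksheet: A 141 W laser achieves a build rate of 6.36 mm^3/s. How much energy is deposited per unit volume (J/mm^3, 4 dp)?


SE = 141 / 6.36 = 22.1698 J/mm^3


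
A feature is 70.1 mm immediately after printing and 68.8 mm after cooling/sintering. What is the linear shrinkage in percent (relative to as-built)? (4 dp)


Shrinkage = ((70.1-68.8)/70.1)*100 = 1.8545 %


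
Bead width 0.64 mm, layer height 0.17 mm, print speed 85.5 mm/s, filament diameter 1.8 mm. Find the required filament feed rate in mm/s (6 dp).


Q = 0.64 * 0.17 * 85.5 = 9.3024 mm^3/s
A_fil = pi*(1.8/2)^2 = 2.54469005 mm^2
v_feed = 9.3024 / 2.54469005 = 3.655612 mm/s


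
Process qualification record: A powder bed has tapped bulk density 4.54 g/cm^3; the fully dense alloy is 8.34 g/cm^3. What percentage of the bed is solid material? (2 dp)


Packing = (4.54/8.34)*100 = 54.44 %


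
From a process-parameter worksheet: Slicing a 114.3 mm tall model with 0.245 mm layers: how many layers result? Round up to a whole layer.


Layers = ceil(114.3/0.245) = 467


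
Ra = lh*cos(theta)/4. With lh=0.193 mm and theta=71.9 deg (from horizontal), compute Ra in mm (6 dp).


Ra = 0.193 * cos(71.9) / 4 = 0.01499 mm


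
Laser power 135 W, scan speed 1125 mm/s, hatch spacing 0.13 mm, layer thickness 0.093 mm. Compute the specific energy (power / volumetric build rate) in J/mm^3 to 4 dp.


Build rate = 1125 * 0.13 * 0.093 = 13.60125 mm^3/s
SE = 135 / 13.60125 = 9.9256 J/mm^3


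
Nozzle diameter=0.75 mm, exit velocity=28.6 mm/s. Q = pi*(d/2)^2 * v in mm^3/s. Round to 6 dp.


A = pi*(0.75/2)^2 = 0.44178647 mm^2
Q = 0.44178647 * 28.6 = 12.635093 mm^3/s


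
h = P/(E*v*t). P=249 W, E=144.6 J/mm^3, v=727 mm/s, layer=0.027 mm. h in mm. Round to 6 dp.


h = 249 / (144.6*727*0.027) = 0.087727 mm


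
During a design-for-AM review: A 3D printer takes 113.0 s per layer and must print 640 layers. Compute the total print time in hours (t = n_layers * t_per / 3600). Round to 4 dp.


t = 640 * 113.0 / 3600 = 20.0889 hrs


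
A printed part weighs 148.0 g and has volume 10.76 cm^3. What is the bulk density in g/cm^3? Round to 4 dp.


rho = 148.0 / 10.76 = 13.7546 g/cm^3


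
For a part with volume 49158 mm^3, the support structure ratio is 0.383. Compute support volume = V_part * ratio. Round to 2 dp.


V_support = 49158 * 0.383 = 18827.51 mm^3


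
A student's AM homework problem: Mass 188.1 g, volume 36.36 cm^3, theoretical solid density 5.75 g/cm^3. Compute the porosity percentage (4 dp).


rho_part = 188.1 / 36.36 = 5.17326733 g/cm^3
Porosity = (1 - 5.17326733/5.75)*100 = 10.0301 %


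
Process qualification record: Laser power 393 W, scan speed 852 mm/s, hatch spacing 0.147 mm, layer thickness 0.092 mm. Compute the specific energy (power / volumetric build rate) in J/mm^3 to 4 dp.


Build rate = 852 * 0.147 * 0.092 = 11.522448 mm^3/s
SE = 393 / 11.522448 = 34.1073 J/mm^3


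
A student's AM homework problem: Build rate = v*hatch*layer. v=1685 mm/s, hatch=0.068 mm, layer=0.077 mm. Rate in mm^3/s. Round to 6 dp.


Rate = 1685 * 0.068 * 0.077 = 8.82266 mm^3/s


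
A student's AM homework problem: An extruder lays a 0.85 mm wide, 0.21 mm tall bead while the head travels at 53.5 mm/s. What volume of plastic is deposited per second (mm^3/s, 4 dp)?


Rate = 0.85 * 0.21 * 53.5 = 9.5498 mm^3/s


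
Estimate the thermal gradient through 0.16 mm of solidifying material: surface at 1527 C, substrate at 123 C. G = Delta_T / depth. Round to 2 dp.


G = (1527-123)/0.16 = 8775.0 C/mm


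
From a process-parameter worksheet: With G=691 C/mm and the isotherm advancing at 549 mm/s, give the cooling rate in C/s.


CR = 691 * 549 = 379359 C/s


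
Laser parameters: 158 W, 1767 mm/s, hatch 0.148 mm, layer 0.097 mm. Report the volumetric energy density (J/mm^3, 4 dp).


E = 158 / (1767*0.148*0.097) = 6.2286 J/mm^3


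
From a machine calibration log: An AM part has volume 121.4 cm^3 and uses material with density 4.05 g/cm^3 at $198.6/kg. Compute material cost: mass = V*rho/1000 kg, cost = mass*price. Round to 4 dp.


Mass = 121.4*4.05/1000 = 0.49167 kg
Cost = 0.49167 * 198.6 = 97.6457 $


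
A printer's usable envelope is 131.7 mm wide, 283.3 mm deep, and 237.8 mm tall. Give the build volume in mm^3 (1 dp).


V = 131.7 * 283.3 * 237.8 = 8872463.1 mm^3


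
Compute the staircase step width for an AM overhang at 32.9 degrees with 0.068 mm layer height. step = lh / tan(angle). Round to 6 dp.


step = 0.068 / tan(32.9) = 0.105112 mm


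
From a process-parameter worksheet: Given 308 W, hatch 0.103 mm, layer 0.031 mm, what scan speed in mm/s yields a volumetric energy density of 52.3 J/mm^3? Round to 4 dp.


v = 308 / (52.3*0.103*0.031) = 1844.3787 mm/s


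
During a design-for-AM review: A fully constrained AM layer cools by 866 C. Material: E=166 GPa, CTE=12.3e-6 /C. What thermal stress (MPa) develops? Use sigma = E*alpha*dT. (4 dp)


sigma = 166*1000 * 12.3e-6 * 866 = 1768.1988 MPa


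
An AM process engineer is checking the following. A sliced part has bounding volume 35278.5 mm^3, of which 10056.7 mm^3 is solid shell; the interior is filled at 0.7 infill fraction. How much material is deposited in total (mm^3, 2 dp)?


V_infill = (35278.5 - 10056.7) * 0.7 = 17655.26
V_total = 10056.7 + 17655.26 = 27711.96 mm^3


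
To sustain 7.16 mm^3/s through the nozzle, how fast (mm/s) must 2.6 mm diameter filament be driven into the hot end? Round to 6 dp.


A = pi*(2.6/2)^2 = 5.309292
v = 7.16 / 5.309292 = 1.348579 mm/s


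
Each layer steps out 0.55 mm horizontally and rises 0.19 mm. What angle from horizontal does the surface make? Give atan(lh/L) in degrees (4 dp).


angle = atan(0.19/0.55) = 19.0577 degrees


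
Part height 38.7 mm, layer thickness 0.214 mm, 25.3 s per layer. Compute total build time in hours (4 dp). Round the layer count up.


Layers = ceil(38.7/0.214) = 181
t = 181 * 25.3 / 3600 = 1.272 hrs


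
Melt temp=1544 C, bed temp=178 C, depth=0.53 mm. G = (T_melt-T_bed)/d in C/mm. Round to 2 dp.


G = (1544-178)/0.53 = 2577.36 C/mm


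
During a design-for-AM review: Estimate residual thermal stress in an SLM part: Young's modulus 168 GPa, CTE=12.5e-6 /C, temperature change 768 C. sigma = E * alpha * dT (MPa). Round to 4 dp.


sigma = 168*1000 * 12.5e-6 * 768 = 1612.8 MPa


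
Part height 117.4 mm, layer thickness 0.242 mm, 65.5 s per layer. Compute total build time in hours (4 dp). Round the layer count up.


Layers = ceil(117.4/0.242) = 486
t = 486 * 65.5 / 3600 = 8.8425 hrs


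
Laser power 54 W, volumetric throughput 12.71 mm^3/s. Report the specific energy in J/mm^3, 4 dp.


SE = 54 / 12.71 = 4.2486 J/mm^3


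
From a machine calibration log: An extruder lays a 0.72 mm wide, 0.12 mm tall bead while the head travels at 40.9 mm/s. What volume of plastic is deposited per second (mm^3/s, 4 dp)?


Rate = 0.72 * 0.12 * 40.9 = 3.5338 mm^3/s


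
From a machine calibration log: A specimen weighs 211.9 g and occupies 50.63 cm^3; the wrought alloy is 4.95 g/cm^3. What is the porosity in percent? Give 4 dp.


rho_part = 211.9 / 50.63 = 4.18526565 g/cm^3
Porosity = (1 - 4.18526565/4.95)*100 = 15.4492 %


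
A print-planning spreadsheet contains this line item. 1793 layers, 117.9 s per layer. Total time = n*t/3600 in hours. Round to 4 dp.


t = 1793 * 117.9 / 3600 = 58.7208 hrs


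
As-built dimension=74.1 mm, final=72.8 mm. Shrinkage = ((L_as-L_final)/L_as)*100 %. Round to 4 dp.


Shrinkage = ((74.1-72.8)/74.1)*100 = 1.7544 %


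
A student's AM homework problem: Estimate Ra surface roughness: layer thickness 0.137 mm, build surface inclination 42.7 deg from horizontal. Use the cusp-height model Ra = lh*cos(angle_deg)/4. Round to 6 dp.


Ra = 0.137 * cos(42.7) / 4 = 0.025171 mm


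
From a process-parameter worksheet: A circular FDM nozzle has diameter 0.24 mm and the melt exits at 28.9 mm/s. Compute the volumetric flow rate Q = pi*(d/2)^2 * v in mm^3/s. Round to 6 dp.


A = pi*(0.24/2)^2 = 0.04523893 mm^2
Q = 0.04523893 * 28.9 = 1.307405 mm^3/s


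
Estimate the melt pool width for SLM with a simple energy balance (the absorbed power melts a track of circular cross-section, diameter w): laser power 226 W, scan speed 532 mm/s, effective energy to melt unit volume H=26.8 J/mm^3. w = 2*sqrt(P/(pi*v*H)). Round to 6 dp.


w = 2*sqrt(226/(pi*532*26.8)) = 0.142065 mm


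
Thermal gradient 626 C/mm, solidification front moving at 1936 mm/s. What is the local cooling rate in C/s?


CR = 626 * 1936 = 1211936 C/s


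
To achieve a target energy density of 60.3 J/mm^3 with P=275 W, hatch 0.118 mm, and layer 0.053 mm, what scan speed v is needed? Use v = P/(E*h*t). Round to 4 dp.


v = 275 / (60.3*0.118*0.053) = 729.2182 mm/s


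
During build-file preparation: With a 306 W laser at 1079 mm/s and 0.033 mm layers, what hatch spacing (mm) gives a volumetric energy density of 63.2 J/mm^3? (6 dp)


h = 306 / (63.2*1079*0.033) = 0.135978 mm


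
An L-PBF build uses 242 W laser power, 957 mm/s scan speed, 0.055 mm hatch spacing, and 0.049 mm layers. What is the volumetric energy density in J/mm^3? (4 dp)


E = 242 / (957*0.055*0.049) = 93.8306 J/mm^3


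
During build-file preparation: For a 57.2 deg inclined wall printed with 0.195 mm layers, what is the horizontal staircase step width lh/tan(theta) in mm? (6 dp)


step = 0.195 / tan(57.2) = 0.125669 mm


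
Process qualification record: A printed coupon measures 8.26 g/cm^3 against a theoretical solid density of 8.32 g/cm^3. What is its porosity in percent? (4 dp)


Porosity = (1-8.26/8.32)*100 = 0.7212 %


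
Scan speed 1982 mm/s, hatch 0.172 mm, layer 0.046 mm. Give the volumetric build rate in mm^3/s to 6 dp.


Rate = 1982 * 0.172 * 0.046 = 15.681584 mm^3/s


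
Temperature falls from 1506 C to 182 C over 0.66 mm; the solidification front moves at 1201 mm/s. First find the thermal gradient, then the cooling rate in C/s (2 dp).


G = (1506-182)/0.66 = 2006.06060606 C/mm
CR = 2006.06060606 * 1201 = 2409278.79 C/s


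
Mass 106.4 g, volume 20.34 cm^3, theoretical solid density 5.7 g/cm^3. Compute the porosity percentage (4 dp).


rho_part = 106.4 / 20.34 = 5.23107178 g/cm^3
Porosity = (1 - 5.23107178/5.7)*100 = 8.2268 %


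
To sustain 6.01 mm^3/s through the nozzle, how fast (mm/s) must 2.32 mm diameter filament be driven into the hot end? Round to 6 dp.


A = pi*(2.32/2)^2 = 4.227327
v = 6.01 / 4.227327 = 1.421702 mm/s


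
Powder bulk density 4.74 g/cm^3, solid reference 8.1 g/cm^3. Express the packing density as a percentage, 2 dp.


Packing = (4.74/8.1)*100 = 58.52 %


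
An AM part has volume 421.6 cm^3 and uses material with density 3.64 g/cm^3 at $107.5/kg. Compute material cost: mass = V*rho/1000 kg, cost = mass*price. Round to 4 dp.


Mass = 421.6*3.64/1000 = 1.534624 kg
Cost = 1.534624 * 107.5 = 164.9721 $


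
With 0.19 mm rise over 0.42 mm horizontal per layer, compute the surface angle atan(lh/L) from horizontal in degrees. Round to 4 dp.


angle = atan(0.19/0.42) = 24.3411 degrees


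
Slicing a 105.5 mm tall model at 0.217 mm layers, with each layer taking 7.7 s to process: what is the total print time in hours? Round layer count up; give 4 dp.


Layers = ceil(105.5/0.217) = 487
t = 487 * 7.7 / 3600 = 1.0416 hrs


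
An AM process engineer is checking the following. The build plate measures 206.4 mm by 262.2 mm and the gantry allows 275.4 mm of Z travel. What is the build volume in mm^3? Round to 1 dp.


V = 206.4 * 262.2 * 275.4 = 14904119.2 mm^3


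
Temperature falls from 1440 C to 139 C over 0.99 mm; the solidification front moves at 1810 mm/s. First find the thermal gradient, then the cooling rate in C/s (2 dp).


G = (1440-139)/0.99 = 1314.14141414 C/mm
CR = 1314.14141414 * 1810 = 2378595.96 C/s


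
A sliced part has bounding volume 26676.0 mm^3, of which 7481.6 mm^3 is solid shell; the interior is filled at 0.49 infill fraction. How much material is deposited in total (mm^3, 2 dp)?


V_infill = (26676.0 - 7481.6) * 0.49 = 9405.26
V_total = 7481.6 + 9405.26 = 16886.86 mm^3


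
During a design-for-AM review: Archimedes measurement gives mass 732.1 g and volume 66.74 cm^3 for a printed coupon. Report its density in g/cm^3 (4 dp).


rho = 732.1 / 66.74 = 10.9694 g/cm^3


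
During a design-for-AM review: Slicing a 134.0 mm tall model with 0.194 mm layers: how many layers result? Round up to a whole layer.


Layers = ceil(134.0/0.194) = 691


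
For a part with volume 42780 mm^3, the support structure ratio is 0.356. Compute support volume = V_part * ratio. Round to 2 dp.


V_support = 42780 * 0.356 = 15229.68 mm^3


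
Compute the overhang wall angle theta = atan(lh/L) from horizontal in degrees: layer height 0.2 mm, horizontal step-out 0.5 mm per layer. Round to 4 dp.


angle = atan(0.2/0.5) = 21.8014 degrees


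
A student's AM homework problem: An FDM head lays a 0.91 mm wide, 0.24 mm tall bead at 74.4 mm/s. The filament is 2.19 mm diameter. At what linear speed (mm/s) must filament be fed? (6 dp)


Q = 0.91 * 0.24 * 74.4 = 16.24896 mm^3/s
A_fil = pi*(2.19/2)^2 = 3.76684813 mm^2
v_feed = 16.24896 / 3.76684813 = 4.313675 mm/s


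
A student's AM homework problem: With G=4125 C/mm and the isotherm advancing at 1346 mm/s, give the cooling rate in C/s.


CR = 4125 * 1346 = 5552250 C/s


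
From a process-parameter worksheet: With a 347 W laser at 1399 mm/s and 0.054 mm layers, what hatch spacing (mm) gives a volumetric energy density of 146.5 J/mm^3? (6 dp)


h = 347 / (146.5*1399*0.054) = 0.031353 mm


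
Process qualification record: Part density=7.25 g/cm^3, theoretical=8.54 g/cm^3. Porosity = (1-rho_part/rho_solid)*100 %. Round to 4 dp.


Porosity = (1-7.25/8.54)*100 = 15.1054 %


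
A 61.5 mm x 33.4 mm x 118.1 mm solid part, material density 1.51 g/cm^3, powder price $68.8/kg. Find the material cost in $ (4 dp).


V = 61.5 * 33.4 * 118.1 = 242589.21 mm^3 = 242.58921 cm^3
Mass = 242.58921 * 1.51 / 1000 = 0.36630971 kg
Cost = 0.36630971 * 68.8 = 25.2021 $


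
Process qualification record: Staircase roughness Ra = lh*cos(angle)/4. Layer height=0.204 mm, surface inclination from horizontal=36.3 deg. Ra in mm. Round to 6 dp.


Ra = 0.204 * cos(36.3) / 4 = 0.041102 mm


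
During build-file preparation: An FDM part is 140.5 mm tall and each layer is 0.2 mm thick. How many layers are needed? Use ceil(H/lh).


Layers = ceil(140.5/0.2) = 703


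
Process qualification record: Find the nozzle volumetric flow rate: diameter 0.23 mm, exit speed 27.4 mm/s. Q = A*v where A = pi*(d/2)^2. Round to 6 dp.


A = pi*(0.23/2)^2 = 0.04154756 mm^2
Q = 0.04154756 * 27.4 = 1.138403 mm^3/s


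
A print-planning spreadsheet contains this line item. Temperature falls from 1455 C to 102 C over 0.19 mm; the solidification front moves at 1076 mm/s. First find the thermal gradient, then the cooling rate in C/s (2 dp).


G = (1455-102)/0.19 = 7121.05263158 C/mm
CR = 7121.05263158 * 1076 = 7662252.63 C/s


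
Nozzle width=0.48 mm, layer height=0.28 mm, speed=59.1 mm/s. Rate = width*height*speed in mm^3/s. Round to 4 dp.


Rate = 0.48 * 0.28 * 59.1 = 7.943 mm^3/s


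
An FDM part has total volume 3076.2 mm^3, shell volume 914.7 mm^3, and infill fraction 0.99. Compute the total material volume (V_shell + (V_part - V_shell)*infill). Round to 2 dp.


V_infill = (3076.2 - 914.7) * 0.99 = 2139.89
V_total = 914.7 + 2139.89 = 3054.59 mm^3


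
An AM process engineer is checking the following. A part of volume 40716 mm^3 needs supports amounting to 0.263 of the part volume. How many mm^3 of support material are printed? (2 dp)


V_support = 40716 * 0.263 = 10708.31 mm^3


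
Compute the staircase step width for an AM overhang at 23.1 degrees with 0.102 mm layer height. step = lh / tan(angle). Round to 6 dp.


step = 0.102 / tan(23.1) = 0.239136 mm


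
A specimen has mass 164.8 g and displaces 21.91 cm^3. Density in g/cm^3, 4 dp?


rho = 164.8 / 21.91 = 7.5217 g/cm^3


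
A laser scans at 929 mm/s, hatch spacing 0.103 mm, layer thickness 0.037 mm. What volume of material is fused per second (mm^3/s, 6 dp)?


Rate = 929 * 0.103 * 0.037 = 3.540419 mm^3/s


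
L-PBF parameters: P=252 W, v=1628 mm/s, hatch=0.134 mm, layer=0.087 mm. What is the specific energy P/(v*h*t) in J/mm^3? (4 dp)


Build rate = 1628 * 0.134 * 0.087 = 18.979224 mm^3/s
SE = 252 / 18.979224 = 13.2777 J/mm^3


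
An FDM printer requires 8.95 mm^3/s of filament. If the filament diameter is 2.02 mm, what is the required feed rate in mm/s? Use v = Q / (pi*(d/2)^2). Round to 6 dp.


A = pi*(2.02/2)^2 = 3.204739
v = 8.95 / 3.204739 = 2.792739 mm/s


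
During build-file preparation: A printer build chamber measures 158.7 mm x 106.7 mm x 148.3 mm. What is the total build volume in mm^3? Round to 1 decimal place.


V = 158.7 * 106.7 * 148.3 = 2511206.9 mm^3


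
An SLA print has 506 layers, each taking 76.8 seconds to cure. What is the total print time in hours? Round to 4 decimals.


t = 506 * 76.8 / 3600 = 10.7947 hrs


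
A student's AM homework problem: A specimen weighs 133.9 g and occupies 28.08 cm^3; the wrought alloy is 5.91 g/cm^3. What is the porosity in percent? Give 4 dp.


rho_part = 133.9 / 28.08 = 4.76851852 g/cm^3
Porosity = (1 - 4.76851852/5.91)*100 = 19.3144 %


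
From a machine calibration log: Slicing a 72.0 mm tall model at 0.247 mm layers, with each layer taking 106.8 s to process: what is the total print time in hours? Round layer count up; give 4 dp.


Layers = ceil(72.0/0.247) = 292
t = 292 * 106.8 / 3600 = 8.6627 hrs


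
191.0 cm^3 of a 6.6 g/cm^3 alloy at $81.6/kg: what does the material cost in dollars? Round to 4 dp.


Mass = 191.0*6.6/1000 = 1.2606 kg
Cost = 1.2606 * 81.6 = 102.865 $


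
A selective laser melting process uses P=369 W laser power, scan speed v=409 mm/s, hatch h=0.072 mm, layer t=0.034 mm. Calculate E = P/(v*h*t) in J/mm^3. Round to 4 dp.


E = 369 / (409*0.072*0.034) = 368.546 J/mm^3


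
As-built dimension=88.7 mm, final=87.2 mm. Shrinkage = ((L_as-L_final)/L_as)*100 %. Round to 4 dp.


Shrinkage = ((88.7-87.2)/88.7)*100 = 1.6911 %


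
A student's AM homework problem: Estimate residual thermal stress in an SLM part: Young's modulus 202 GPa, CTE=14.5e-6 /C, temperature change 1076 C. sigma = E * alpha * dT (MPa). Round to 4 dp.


sigma = 202*1000 * 14.5e-6 * 1076 = 3151.604 MPa


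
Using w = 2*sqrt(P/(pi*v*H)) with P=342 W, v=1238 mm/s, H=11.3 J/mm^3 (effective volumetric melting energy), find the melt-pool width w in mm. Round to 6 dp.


w = 2*sqrt(342/(pi*1238*11.3)) = 0.176428 mm


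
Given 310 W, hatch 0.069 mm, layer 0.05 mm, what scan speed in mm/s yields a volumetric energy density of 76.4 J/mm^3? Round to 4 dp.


v = 310 / (76.4*0.069*0.05) = 1176.1135 mm/s


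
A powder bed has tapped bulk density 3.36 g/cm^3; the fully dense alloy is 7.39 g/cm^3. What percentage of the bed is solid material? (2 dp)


Packing = (3.36/7.39)*100 = 45.47 %


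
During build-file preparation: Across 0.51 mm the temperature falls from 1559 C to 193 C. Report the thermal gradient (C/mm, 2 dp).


G = (1559-193)/0.51 = 2678.43 C/mm


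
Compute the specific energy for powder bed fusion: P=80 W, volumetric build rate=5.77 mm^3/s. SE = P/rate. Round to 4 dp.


SE = 80 / 5.77 = 13.8648 J/mm^3


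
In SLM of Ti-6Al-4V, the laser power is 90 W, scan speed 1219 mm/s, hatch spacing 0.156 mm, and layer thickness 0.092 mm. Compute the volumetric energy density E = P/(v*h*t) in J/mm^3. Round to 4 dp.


E = 90 / (1219*0.156*0.092) = 5.1443 J/mm^3


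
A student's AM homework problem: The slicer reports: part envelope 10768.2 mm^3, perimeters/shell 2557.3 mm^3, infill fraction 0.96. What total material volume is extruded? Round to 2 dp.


V_infill = (10768.2 - 2557.3) * 0.96 = 7882.46
V_total = 2557.3 + 7882.46 = 10439.76 mm^3


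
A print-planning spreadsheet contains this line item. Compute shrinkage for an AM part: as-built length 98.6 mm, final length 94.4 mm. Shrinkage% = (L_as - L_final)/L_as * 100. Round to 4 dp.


Shrinkage = ((98.6-94.4)/98.6)*100 = 4.2596 %


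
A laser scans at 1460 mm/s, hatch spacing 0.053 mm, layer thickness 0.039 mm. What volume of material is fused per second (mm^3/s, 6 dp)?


Rate = 1460 * 0.053 * 0.039 = 3.01782 mm^3/s


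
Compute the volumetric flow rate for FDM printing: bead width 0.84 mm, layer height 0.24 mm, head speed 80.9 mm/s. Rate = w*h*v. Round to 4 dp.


Rate = 0.84 * 0.24 * 80.9 = 16.3094 mm^3/s


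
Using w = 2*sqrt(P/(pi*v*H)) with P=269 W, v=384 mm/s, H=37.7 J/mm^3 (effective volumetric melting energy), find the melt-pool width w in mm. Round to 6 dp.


w = 2*sqrt(269/(pi*384*37.7)) = 0.153814 mm


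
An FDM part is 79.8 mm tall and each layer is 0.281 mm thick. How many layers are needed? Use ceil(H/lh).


Layers = ceil(79.8/0.281) = 284


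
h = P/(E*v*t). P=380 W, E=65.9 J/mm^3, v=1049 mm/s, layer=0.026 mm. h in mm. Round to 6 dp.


h = 380 / (65.9*1049*0.026) = 0.211422 mm


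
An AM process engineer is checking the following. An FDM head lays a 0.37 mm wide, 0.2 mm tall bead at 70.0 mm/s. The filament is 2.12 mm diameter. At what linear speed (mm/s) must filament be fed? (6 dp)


Q = 0.37 * 0.2 * 70.0 = 5.18 mm^3/s
A_fil = pi*(2.12/2)^2 = 3.52989351 mm^2
v_feed = 5.18 / 3.52989351 = 1.467466 mm/s


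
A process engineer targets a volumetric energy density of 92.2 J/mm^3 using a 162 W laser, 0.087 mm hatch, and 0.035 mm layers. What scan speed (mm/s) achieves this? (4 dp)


v = 162 / (92.2*0.087*0.035) = 577.0279 mm/s


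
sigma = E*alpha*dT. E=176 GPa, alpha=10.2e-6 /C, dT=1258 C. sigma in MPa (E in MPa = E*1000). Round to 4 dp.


sigma = 176*1000 * 10.2e-6 * 1258 = 2258.3616 MPa


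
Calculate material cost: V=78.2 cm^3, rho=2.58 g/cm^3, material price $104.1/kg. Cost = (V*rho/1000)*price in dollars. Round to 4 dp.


Mass = 78.2*2.58/1000 = 0.201756 kg
Cost = 0.201756 * 104.1 = 21.0028 $


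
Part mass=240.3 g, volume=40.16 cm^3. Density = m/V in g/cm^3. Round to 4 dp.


rho = 240.3 / 40.16 = 5.9836 g/cm^3


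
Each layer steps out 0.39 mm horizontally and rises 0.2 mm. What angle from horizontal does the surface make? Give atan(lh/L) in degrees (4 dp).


angle = atan(0.2/0.39) = 27.1497 degrees


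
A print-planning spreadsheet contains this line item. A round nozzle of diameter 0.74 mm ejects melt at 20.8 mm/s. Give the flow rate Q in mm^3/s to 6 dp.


A = pi*(0.74/2)^2 = 0.43008403 mm^2
Q = 0.43008403 * 20.8 = 8.945748 mm^3/s


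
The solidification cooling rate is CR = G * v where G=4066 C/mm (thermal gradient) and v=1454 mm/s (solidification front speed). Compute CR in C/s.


CR = 4066 * 1454 = 5911964 C/s


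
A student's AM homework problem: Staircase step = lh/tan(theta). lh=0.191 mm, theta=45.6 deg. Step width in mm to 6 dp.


step = 0.191 / tan(45.6) = 0.187041 mm


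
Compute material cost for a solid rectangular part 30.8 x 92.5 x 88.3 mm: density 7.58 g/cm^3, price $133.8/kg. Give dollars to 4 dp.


V = 30.8 * 92.5 * 88.3 = 251566.7 mm^3 = 251.5667 cm^3
Mass = 251.5667 * 7.58 / 1000 = 1.90687559 kg
Cost = 1.90687559 * 133.8 = 255.14 $


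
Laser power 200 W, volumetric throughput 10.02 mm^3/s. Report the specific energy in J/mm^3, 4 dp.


SE = 200 / 10.02 = 19.9601 J/mm^3


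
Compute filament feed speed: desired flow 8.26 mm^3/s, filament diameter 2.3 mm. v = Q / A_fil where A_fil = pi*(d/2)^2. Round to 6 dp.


A = pi*(2.3/2)^2 = 4.154756
v = 8.26 / 4.154756 = 1.988083 mm/s


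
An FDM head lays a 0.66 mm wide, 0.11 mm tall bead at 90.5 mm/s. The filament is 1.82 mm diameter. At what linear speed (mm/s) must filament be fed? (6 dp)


Q = 0.66 * 0.11 * 90.5 = 6.5703 mm^3/s
A_fil = pi*(1.82/2)^2 = 2.60155288 mm^2
v_feed = 6.5703 / 2.60155288 = 2.52553 mm/s


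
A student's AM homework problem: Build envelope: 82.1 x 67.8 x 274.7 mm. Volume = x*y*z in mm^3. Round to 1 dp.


V = 82.1 * 67.8 * 274.7 = 1529084.6 mm^3


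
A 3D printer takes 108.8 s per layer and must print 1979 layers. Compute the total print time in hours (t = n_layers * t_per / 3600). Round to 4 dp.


t = 1979 * 108.8 / 3600 = 59.8098 hrs


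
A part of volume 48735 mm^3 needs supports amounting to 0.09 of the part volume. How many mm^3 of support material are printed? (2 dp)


V_support = 48735 * 0.09 = 4386.15 mm^3


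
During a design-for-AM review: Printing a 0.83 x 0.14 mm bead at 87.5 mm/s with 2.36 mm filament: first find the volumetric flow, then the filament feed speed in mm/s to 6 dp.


Q = 0.83 * 0.14 * 87.5 = 10.1675 mm^3/s
A_fil = pi*(2.36/2)^2 = 4.37435361 mm^2
v_feed = 10.1675 / 4.37435361 = 2.324343 mm/s


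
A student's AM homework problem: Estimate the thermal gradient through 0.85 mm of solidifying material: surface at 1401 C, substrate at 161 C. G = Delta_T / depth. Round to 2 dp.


G = (1401-161)/0.85 = 1458.82 C/mm


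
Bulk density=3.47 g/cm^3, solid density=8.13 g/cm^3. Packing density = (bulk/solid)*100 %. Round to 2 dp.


Packing = (3.47/8.13)*100 = 42.68 %


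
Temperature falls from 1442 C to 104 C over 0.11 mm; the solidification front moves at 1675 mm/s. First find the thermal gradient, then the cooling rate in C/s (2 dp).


G = (1442-104)/0.11 = 12163.63636364 C/mm
CR = 12163.63636364 * 1675 = 20374090.91 C/s


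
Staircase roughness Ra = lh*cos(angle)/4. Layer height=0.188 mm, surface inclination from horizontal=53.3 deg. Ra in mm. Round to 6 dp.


Ra = 0.188 * cos(53.3) / 4 = 0.028088 mm


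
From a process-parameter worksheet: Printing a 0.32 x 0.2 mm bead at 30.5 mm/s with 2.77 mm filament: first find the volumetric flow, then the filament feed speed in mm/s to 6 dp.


Q = 0.32 * 0.2 * 30.5 = 1.952 mm^3/s
A_fil = pi*(2.77/2)^2 = 6.02628157 mm^2
v_feed = 1.952 / 6.02628157 = 0.323915 mm/s


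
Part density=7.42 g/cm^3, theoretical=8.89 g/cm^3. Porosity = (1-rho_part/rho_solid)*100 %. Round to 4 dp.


Porosity = (1-7.42/8.89)*100 = 16.5354 %


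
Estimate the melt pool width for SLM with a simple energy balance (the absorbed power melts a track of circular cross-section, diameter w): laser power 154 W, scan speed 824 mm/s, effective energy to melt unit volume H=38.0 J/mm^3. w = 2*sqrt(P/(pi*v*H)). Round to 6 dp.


w = 2*sqrt(154/(pi*824*38.0)) = 0.079133 mm


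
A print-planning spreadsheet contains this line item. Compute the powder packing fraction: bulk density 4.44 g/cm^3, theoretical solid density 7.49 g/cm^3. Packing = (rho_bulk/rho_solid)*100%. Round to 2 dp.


Packing = (4.44/7.49)*100 = 59.28 %


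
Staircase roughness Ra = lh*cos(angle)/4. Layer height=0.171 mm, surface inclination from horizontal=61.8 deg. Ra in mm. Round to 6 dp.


Ra = 0.171 * cos(61.8) / 4 = 0.020202 mm


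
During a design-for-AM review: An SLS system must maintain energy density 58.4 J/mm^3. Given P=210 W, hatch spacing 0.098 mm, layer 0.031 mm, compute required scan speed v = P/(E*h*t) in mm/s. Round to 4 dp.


v = 210 / (58.4*0.098*0.031) = 1183.6374 mm/s


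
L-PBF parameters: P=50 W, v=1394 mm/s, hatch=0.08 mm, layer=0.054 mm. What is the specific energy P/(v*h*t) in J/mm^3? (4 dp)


Build rate = 1394 * 0.08 * 0.054 = 6.02208 mm^3/s
SE = 50 / 6.02208 = 8.3028 J/mm^3


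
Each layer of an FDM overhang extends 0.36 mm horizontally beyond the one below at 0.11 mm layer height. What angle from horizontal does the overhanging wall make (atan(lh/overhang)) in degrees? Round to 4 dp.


angle = atan(0.11/0.36) = 16.9908 degrees


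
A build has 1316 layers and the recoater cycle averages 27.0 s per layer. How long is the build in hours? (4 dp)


t = 1316 * 27.0 / 3600 = 9.87 hrs


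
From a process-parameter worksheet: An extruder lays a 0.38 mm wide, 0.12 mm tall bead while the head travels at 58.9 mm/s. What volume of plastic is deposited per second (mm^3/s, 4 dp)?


Rate = 0.38 * 0.12 * 58.9 = 2.6858 mm^3/s


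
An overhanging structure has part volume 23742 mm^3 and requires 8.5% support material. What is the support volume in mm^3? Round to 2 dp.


V_support = 23742 * 0.085 = 2018.07 mm^3


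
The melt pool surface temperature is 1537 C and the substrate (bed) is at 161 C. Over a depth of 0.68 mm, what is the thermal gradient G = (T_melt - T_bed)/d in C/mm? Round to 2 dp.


G = (1537-161)/0.68 = 2023.53 C/mm


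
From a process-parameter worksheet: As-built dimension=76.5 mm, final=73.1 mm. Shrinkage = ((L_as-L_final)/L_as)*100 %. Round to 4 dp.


Shrinkage = ((76.5-73.1)/76.5)*100 = 4.4444 %


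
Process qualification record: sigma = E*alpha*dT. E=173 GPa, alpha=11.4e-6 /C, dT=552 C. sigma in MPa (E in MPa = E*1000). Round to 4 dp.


sigma = 173*1000 * 11.4e-6 * 552 = 1088.6544 MPa


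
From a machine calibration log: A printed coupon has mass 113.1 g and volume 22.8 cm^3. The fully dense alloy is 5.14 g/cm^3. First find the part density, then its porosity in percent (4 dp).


rho_part = 113.1 / 22.8 = 4.96052632 g/cm^3
Porosity = (1 - 4.96052632/5.14)*100 = 3.4917 %


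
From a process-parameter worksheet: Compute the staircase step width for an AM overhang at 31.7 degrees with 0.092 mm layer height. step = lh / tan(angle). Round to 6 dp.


step = 0.092 / tan(31.7) = 0.148961 mm


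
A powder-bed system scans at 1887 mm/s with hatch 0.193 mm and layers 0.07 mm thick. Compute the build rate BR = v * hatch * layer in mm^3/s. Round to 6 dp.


Rate = 1887 * 0.193 * 0.07 = 25.49337 mm^3/s


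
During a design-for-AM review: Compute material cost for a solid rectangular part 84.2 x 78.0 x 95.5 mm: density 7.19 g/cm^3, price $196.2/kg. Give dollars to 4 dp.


V = 84.2 * 78.0 * 95.5 = 627205.8 mm^3 = 627.2058 cm^3
Mass = 627.2058 * 7.19 / 1000 = 4.5096097 kg
Cost = 4.5096097 * 196.2 = 884.7854 $


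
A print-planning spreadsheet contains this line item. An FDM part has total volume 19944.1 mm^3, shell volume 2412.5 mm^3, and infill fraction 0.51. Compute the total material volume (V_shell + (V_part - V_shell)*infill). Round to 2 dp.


V_infill = (19944.1 - 2412.5) * 0.51 = 8941.12
V_total = 2412.5 + 8941.12 = 11353.62 mm^3


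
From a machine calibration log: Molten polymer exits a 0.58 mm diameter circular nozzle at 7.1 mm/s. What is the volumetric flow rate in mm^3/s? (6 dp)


A = pi*(0.58/2)^2 = 0.26420794 mm^2
Q = 0.26420794 * 7.1 = 1.875876 mm^3/s


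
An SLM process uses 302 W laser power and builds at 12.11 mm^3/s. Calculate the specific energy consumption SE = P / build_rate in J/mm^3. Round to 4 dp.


SE = 302 / 12.11 = 24.9381 J/mm^3


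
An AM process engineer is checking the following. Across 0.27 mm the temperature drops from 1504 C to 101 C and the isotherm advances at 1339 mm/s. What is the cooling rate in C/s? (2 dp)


G = (1504-101)/0.27 = 5196.2962963 C/mm
CR = 5196.2962963 * 1339 = 6957840.74 C/s


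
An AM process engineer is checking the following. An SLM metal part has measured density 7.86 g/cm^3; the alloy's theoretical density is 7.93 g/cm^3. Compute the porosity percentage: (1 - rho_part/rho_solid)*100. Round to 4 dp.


Porosity = (1-7.86/7.93)*100 = 0.8827 %


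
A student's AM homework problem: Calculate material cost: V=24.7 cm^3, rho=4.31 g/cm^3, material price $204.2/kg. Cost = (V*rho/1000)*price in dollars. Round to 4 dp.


Mass = 24.7*4.31/1000 = 0.106457 kg
Cost = 0.106457 * 204.2 = 21.7385 $


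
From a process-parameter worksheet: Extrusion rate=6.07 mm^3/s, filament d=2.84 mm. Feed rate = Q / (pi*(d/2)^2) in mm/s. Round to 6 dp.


A = pi*(2.84/2)^2 = 6.334707
v = 6.07 / 6.334707 = 0.958213 mm/s


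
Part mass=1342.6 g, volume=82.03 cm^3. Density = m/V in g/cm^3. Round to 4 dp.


rho = 1342.6 / 82.03 = 16.3672 g/cm^3


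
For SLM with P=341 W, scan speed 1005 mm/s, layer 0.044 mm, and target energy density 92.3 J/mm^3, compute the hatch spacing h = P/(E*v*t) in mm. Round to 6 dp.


h = 341 / (92.3*1005*0.044) = 0.083548 mm


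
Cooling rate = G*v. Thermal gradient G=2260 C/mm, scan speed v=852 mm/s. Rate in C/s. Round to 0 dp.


CR = 2260 * 852 = 1925520 C/s


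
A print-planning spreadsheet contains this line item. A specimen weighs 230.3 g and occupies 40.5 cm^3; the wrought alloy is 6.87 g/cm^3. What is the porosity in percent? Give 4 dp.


rho_part = 230.3 / 40.5 = 5.68641975 g/cm^3
Porosity = (1 - 5.68641975/6.87)*100 = 17.2282 %


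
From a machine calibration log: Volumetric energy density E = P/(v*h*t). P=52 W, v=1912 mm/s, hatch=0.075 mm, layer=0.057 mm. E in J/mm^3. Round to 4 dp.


E = 52 / (1912*0.075*0.057) = 6.3618 J/mm^3


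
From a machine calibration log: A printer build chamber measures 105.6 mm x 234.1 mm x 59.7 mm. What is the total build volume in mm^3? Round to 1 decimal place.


V = 105.6 * 234.1 * 59.7 = 1475841.3 mm^3


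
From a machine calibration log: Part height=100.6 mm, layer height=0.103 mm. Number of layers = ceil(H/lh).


Layers = ceil(100.6/0.103) = 977


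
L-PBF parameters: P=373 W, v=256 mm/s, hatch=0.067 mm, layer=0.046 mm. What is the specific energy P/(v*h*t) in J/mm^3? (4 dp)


Build rate = 256 * 0.067 * 0.046 = 0.788992 mm^3/s
SE = 373 / 0.788992 = 472.7551 J/mm^3


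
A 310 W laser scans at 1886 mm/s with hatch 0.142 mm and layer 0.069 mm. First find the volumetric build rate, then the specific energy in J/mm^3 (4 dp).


Build rate = 1886 * 0.142 * 0.069 = 18.479028 mm^3/s
SE = 310 / 18.479028 = 16.7758 J/mm^3


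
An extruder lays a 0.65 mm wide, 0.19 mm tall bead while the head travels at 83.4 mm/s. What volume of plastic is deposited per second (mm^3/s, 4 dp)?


Rate = 0.65 * 0.19 * 83.4 = 10.2999 mm^3/s


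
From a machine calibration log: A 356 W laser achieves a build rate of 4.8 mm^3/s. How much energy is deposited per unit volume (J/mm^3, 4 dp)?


SE = 356 / 4.8 = 74.1667 J/mm^3


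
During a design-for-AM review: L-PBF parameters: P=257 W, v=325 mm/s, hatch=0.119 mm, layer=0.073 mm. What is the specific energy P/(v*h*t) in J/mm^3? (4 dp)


Build rate = 325 * 0.119 * 0.073 = 2.823275 mm^3/s
SE = 257 / 2.823275 = 91.029 J/mm^3


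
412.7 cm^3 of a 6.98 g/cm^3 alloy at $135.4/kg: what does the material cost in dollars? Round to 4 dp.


Mass = 412.7*6.98/1000 = 2.880646 kg
Cost = 2.880646 * 135.4 = 390.0395 $


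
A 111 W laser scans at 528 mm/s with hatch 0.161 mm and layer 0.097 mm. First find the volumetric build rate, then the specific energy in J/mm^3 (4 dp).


Build rate = 528 * 0.161 * 0.097 = 8.245776 mm^3/s
SE = 111 / 8.245776 = 13.4614 J/mm^3
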